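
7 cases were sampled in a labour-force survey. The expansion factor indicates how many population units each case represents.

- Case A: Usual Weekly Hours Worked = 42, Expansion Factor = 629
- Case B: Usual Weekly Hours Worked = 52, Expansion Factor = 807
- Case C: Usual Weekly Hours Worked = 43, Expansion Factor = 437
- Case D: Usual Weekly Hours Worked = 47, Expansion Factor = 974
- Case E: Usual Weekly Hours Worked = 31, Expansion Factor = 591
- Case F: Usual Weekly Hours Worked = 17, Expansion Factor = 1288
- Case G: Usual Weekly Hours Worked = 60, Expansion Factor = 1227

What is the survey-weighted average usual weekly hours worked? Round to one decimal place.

41.5

Weighted sum = 42×629 + 52×807 + 43×437 + 47×974 + 31×591 + 17×1288 + 60×1227
  = 26418 + 41964 + 18791 + 45778 + 18321 + 21896 + 73620 = 246788
Sum of weights = 629 + 807 + 437 + 974 + 591 + 1288 + 1227 = 5953
Weighted mean = 246788 / 5953 = 41.456073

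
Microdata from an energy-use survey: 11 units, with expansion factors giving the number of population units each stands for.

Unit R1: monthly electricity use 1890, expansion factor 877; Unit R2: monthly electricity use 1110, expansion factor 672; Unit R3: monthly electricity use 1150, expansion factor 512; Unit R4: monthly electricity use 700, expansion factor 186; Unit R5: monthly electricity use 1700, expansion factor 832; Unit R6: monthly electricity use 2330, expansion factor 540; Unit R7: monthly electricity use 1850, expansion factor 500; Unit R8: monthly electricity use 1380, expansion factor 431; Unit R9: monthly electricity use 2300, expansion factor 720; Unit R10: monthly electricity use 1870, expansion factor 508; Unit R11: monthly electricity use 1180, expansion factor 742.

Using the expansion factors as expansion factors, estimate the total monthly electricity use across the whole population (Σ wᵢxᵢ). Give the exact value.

Weighted total = 1890×877 + 1110×672 + 1150×512 + 700×186 + 1700×832 + 2330×540 + 1850×500 + 1380×431 + 2300×720 + 1870×508 + 1180×742
  = 10796350

10796350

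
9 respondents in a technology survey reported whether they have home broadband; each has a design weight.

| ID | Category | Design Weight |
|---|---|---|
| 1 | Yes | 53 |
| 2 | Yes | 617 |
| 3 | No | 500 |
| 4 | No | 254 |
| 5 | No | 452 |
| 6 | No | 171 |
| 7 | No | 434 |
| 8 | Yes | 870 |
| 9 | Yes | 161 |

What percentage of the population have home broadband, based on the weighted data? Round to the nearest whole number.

Sum of weights for 'Yes' = 53 + 617 + 870 + 161 = 1701
Total weight = 53 + 617 + 500 + 254 + 452 + 171 + 434 + 870 + 161 = 3512
Weighted proportion = 1701 / 3512 = 0.48433941 → 48.433941%

48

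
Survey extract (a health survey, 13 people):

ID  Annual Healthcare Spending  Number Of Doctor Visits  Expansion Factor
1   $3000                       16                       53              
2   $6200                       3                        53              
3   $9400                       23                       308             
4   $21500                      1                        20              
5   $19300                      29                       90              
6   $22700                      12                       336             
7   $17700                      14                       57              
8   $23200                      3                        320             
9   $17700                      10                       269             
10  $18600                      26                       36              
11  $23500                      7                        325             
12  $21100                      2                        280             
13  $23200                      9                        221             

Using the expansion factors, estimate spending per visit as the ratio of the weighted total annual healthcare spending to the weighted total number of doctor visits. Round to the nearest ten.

Σ wᵢ·y = 45713500
Σ wᵢ·x = 24961
Ratio = 45713500 / 24961 = 1831.397

1830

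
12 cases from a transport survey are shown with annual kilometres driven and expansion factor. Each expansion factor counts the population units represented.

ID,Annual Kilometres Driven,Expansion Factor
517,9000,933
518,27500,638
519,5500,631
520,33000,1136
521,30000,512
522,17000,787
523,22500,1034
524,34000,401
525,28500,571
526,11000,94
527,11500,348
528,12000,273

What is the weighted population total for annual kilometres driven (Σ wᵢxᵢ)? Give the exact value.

Weighted total = 9000×933 + 27500×638 + 5500×631 + 33000×1136 + 30000×512 + 17000×787 + 22500×1034 + 34000×401 + 28500×571 + 11000×94 + 11500×348 + 12000×273
  = 8397000 + 17545000 + 3470500 + 37488000 + 15360000 + 13379000 + 23265000 + 13634000 + 16273500 + 1034000 + 4002000 + 3276000 = 157124000

157124000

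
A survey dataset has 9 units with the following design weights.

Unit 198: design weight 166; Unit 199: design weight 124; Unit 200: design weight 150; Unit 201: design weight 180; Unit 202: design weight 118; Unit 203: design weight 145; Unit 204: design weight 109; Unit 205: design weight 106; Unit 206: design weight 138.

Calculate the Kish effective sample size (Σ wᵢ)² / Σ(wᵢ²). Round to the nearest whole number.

Σ wᵢ = 1236
Σ wᵢ² = 27556 + 15376 + 22500 + 32400 + 13924 + 21025 + 11881 + 11236 + 19044 = 174942
n_eff = 1236² / 174942 = 1527696 / 174942 = 8.7325857

9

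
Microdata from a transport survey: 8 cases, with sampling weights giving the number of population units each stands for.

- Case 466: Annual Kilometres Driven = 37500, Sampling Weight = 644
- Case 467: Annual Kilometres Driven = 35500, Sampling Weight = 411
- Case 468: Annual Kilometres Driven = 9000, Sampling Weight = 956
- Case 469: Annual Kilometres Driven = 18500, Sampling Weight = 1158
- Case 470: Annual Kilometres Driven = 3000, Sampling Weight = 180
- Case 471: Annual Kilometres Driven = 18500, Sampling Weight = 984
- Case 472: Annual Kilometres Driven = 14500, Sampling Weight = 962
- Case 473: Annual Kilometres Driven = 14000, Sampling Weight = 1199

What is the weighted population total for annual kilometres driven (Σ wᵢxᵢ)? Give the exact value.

118246500

Weighted total = 37500×644 + 35500×411 + 9000×956 + 18500×1158 + 3000×180 + 18500×984 + 14500×962 + 14000×1199
  = 24150000 + 14590500 + 8604000 + 21423000 + 540000 + 18204000 + 13949000 + 16786000 = 118246500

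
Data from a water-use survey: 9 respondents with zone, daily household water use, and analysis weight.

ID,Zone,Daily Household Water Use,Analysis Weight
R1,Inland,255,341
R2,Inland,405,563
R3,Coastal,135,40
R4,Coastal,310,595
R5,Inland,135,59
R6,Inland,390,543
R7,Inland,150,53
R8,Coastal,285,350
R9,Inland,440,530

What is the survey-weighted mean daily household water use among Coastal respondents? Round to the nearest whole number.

294

Coastal rows: R3, R4, R8
Weighted sum = 135×40 + 310×595 + 285×350
  = 5400 + 184450 + 99750 = 289600
Sum of weights = 40 + 595 + 350 = 985
Weighted mean = 289600 / 985 = 294.01015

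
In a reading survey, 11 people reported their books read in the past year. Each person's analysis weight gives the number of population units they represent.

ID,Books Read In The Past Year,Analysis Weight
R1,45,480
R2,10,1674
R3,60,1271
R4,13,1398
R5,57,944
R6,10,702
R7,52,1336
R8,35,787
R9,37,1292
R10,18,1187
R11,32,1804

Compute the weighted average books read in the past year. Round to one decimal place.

32.4

Weighted sum = 45×480 + 10×1674 + 60×1271 + 13×1398 + 57×944 + 10×702 + 52×1336 + 35×787 + 37×1292 + 18×1187 + 32×1804
  = 21600 + 16740 + 76260 + 18174 + 53808 + 7020 + 69472 + 27545 + 47804 + 21366 + 57728 = 417517
Sum of weights = 480 + 1674 + 1271 + 1398 + 944 + 702 + 1336 + 787 + 1292 + 1187 + 1804 = 12875
Weighted mean = 417517 / 12875 = 32.428505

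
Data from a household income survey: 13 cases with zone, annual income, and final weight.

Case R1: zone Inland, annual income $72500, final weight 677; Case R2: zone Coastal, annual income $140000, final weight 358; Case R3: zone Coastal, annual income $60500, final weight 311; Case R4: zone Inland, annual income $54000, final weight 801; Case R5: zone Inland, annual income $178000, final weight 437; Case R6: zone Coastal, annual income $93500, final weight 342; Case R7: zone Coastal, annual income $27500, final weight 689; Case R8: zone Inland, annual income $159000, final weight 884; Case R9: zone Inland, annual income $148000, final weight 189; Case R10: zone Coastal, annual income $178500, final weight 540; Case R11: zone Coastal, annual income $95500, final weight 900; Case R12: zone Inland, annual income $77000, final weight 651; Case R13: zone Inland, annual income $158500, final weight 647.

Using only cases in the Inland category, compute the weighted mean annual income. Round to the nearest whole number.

Inland rows: R1, R4, R5, R8, R9, R12, R13
Weighted sum = 72500×677 + 54000×801 + 178000×437 + 159000×884 + 148000×189 + 77000×651 + 158500×647
  = 49082500 + 43254000 + 77786000 + 140556000 + 27972000 + 50127000 + 102549500 = 491327000
Sum of weights = 4286
Weighted mean = 491327000 / 4286 = 114635.32

114635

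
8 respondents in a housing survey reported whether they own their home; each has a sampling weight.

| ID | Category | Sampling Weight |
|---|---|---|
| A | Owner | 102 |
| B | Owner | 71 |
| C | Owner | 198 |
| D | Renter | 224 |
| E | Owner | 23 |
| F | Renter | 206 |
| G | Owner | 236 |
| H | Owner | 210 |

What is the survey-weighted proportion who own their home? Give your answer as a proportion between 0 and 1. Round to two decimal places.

0.66

Sum of weights for 'Owner' = 102 + 71 + 198 + 23 + 236 + 210 = 840
Total weight = 102 + 71 + 198 + 224 + 23 + 206 + 236 + 210 = 1270
Weighted proportion = 840 / 1270 = 0.66141732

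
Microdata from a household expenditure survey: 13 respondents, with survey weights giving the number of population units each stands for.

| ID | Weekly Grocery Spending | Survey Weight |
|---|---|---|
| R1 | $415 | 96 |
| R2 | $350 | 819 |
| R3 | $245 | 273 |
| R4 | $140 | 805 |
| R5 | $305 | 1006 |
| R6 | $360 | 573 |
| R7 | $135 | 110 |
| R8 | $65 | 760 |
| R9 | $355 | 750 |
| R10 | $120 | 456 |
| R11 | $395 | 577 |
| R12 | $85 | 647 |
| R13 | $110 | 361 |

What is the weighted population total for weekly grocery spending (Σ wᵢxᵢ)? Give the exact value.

Weighted total = 1727025

1727025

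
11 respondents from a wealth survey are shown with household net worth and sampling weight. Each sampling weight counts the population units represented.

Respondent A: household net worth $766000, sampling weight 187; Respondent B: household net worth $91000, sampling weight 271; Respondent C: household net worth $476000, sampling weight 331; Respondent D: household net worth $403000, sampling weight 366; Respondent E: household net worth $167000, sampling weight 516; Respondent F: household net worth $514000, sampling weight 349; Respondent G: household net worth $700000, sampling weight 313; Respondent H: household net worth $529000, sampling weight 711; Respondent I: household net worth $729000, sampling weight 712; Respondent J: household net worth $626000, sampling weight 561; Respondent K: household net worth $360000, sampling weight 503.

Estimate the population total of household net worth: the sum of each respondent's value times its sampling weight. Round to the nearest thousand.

2385048000

Weighted total = 766000×187 + 91000×271 + 476000×331 + 403000×366 + 167000×516 + 514000×349 + 700000×313 + 529000×711 + 729000×712 + 626000×561 + 360000×503
  = 2385048000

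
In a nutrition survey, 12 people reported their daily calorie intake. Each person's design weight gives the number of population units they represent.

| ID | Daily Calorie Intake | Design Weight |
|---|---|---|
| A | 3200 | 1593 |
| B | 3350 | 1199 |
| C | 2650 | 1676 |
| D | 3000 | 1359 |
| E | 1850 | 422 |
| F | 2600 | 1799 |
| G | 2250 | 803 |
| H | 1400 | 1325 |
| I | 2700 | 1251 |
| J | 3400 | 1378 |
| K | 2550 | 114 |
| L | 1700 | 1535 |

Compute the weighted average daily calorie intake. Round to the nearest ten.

Weighted sum = 3200×1593 + 3350×1199 + 2650×1676 + 3000×1359 + 1850×422 + 2600×1799 + 2250×803 + 1400×1325 + 2700×1251 + 3400×1378 + 2550×114 + 1700×1535
  = 5097600 + 4016650 + 4441400 + 4077000 + 780700 + 4677400 + 1806750 + 1855000 + 3377700 + 4685200 + 290700 + 2609500 = 37715600
Sum of weights = 1593 + 1199 + 1676 + 1359 + 422 + 1799 + 803 + 1325 + 1251 + 1378 + 114 + 1535 = 14454
Weighted mean = 37715600 / 14454 = 2609.3538

2610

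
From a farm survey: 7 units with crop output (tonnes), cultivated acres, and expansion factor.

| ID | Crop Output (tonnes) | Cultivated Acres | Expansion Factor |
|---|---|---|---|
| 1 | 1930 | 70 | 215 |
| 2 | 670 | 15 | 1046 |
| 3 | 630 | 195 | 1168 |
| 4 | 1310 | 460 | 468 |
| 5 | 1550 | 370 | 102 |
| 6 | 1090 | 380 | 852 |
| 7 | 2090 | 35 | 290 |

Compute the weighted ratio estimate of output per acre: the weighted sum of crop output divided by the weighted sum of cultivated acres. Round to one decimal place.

4.9

Σ wᵢ·y = 4157570
Σ wᵢ·x = 70×215 + 15×1046 + 195×1168 + 460×468 + 370×102 + 380×852 + 35×290
  = 15050 + 15690 + 227760 + 215280 + 37740 + 323760 + 10150 = 845430
Ratio = 4157570 / 845430 = 4.9176987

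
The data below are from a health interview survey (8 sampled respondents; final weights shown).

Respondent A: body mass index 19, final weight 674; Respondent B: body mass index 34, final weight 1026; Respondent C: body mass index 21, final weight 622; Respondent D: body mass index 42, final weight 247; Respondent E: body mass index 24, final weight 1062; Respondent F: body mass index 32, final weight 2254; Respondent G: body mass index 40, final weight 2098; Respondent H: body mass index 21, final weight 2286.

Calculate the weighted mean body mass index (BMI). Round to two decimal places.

Weighted sum = 19×674 + 34×1026 + 21×622 + 42×247 + 24×1062 + 32×2254 + 40×2098 + 21×2286
  = 12806 + 34884 + 13062 + 10374 + 25488 + 72128 + 83920 + 48006 = 300668
Sum of weights = 674 + 1026 + 622 + 247 + 1062 + 2254 + 2098 + 2286 = 10269
Weighted mean = 300668 / 10269 = 29.27919

29.28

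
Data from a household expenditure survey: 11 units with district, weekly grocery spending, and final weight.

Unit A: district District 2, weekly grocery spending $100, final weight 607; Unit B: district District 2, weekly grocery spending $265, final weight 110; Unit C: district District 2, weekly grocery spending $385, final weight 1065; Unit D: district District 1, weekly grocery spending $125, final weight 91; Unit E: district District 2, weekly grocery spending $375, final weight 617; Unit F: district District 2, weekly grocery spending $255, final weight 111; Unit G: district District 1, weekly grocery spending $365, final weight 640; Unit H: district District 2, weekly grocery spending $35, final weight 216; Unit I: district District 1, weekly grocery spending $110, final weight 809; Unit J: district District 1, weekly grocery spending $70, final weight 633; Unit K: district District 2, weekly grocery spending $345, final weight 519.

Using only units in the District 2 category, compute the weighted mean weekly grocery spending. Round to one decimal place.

291.6

District 2 rows: A, B, C, E, F, H, K
Weighted sum = 100×607 + 265×110 + 385×1065 + 375×617 + 255×111 + 35×216 + 345×519
  = 946170
Sum of weights = 3245
Weighted mean = 946170 / 3245 = 291.57781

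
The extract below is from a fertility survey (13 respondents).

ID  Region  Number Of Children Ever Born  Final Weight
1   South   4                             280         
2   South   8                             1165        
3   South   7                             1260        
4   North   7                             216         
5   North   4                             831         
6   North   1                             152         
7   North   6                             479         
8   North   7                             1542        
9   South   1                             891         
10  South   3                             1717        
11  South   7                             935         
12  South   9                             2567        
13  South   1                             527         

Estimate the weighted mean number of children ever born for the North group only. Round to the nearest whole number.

6

North rows: 4, 5, 6, 7, 8
Weighted sum = 7×216 + 4×831 + 1×152 + 6×479 + 7×1542
  = 18656
Sum of weights = 216 + 831 + 152 + 479 + 1542 = 3220
Weighted mean = 18656 / 3220 = 5.7937888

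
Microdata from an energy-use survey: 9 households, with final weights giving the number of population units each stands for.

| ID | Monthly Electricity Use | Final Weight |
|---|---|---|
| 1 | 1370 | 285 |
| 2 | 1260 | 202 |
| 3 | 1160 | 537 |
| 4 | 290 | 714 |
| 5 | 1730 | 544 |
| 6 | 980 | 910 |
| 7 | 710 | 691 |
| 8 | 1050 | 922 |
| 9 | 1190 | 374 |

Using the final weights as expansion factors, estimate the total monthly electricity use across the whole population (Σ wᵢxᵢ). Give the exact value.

5211640

Weighted total = 1370×285 + 1260×202 + 1160×537 + 290×714 + 1730×544 + 980×910 + 710×691 + 1050×922 + 1190×374
  = 390450 + 254520 + 622920 + 207060 + 941120 + 891800 + 490610 + 968100 + 445060 = 5211640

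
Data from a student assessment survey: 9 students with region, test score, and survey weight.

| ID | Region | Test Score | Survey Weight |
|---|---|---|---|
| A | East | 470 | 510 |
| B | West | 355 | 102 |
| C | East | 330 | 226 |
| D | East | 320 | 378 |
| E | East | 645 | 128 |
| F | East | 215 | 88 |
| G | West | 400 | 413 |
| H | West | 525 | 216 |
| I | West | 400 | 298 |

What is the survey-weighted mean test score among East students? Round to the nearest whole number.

East rows: A, C, D, E, F
Weighted sum = 470×510 + 330×226 + 320×378 + 645×128 + 215×88
  = 239700 + 74580 + 120960 + 82560 + 18920 = 536720
Sum of weights = 510 + 226 + 378 + 128 + 88 = 1330
Weighted mean = 536720 / 1330 = 403.54887

404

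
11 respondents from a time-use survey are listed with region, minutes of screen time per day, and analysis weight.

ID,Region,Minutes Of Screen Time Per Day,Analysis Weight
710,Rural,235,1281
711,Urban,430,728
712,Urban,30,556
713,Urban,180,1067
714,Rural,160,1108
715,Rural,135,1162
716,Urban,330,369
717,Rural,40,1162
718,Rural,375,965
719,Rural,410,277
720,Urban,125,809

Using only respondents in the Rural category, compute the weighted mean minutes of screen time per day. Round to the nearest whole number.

194

Rural rows: 710, 714, 715, 717, 718, 719
Weighted sum = 235×1281 + 160×1108 + 135×1162 + 40×1162 + 375×965 + 410×277
  = 1157110
Sum of weights = 1281 + 1108 + 1162 + 1162 + 965 + 277 = 5955
Weighted mean = 1157110 / 5955 = 194.30898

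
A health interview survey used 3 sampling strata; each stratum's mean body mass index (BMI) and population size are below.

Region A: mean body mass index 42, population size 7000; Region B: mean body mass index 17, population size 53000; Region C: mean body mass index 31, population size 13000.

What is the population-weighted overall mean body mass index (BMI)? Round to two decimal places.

21.89

Σ Nₕ·x̄ₕ = 42×7000 + 17×53000 + 31×13000
  = 294000 + 901000 + 403000 = 1598000
Σ Nₕ = 73000
Overall mean = 1598000 / 73000 = 21.890411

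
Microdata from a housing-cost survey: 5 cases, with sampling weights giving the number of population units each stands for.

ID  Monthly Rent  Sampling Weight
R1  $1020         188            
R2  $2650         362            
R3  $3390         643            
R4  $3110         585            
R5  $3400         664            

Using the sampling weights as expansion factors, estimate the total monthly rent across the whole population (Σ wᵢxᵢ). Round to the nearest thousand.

7408000

Weighted total = 1020×188 + 2650×362 + 3390×643 + 3110×585 + 3400×664
  = 191760 + 959300 + 2179770 + 1819350 + 2257600 = 7407780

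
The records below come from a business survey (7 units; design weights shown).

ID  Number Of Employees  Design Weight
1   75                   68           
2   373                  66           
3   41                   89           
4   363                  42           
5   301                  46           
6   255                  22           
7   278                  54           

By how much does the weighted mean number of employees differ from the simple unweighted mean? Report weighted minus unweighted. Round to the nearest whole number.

Unweighted sum = 75 + 373 + 41 + 363 + 301 + 255 + 278 = 1686
Unweighted mean = 1686 / 7 = 240.85714
Weighted sum = 75×68 + 373×66 + 41×89 + 363×42 + 301×46 + 255×22 + 278×54
  = 5100 + 24618 + 3649 + 15246 + 13846 + 5610 + 15012 = 83081
Sum of weights = 68 + 66 + 89 + 42 + 46 + 22 + 54 = 387
Weighted mean = 83081 / 387 = 214.67959
Difference (weighted minus unweighted) = -26.177556

-26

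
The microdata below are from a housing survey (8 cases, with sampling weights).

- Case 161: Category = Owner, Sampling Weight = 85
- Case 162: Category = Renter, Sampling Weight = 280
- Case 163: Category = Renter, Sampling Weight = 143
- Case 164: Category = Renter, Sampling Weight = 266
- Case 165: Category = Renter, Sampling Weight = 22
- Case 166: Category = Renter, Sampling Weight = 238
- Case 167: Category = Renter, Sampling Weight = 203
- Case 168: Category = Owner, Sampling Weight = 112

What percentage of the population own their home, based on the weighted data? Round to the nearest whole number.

15

Sum of weights for 'Owner' = 85 + 112 = 197
Total weight = 85 + 280 + 143 + 266 + 22 + 238 + 203 + 112 = 1349
Weighted proportion = 197 / 1349 = 0.1460341 → 14.60341%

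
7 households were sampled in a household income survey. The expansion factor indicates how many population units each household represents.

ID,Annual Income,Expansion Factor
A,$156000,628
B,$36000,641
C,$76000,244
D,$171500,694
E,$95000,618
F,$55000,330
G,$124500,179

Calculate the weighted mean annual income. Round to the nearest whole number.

107305

Weighted sum = 156000×628 + 36000×641 + 76000×244 + 171500×694 + 95000×618 + 55000×330 + 124500×179
  = 357754500
Sum of weights = 628 + 641 + 244 + 694 + 618 + 330 + 179 = 3334
Weighted mean = 357754500 / 3334 = 107304.89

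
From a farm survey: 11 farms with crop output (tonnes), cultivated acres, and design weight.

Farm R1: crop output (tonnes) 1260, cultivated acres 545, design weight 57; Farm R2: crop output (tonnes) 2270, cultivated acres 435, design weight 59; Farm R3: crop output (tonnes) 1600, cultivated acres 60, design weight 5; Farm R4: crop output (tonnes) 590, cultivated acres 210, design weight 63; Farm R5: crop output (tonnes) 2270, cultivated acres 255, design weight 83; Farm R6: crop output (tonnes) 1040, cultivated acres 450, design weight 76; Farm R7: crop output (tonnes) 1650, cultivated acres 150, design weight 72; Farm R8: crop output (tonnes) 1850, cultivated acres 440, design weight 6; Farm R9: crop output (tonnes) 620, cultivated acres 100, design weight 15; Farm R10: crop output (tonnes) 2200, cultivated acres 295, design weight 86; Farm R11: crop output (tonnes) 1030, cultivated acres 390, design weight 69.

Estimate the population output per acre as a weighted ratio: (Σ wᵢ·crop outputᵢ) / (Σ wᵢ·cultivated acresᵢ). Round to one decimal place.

Σ wᵢ·y = 1260×57 + 2270×59 + 1600×5 + 590×63 + 2270×83 + 1040×76 + 1650×72 + 1850×6 + 620×15 + 2200×86 + 1030×69
  = 917840
Σ wᵢ·x = 545×57 + 435×59 + 60×5 + 210×63 + 255×83 + 450×76 + 150×72 + 440×6 + 100×15 + 295×86 + 390×69
  = 192845
Ratio = 917840 / 192845 = 4.75947

4.8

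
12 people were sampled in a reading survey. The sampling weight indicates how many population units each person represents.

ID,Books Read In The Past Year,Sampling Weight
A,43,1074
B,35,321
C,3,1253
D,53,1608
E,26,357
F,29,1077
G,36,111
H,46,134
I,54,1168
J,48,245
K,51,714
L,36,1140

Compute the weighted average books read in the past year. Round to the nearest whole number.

Weighted sum = 43×1074 + 35×321 + 3×1253 + 53×1608 + 26×357 + 29×1077 + 36×111 + 46×134 + 54×1168 + 48×245 + 51×714 + 36×1140
  = 46182 + 11235 + 3759 + 85224 + 9282 + 31233 + 3996 + 6164 + 63072 + 11760 + 36414 + 41040 = 349361
Sum of weights = 1074 + 321 + 1253 + 1608 + 357 + 1077 + 111 + 134 + 1168 + 245 + 714 + 1140 = 9202
Weighted mean = 349361 / 9202 = 37.965768

38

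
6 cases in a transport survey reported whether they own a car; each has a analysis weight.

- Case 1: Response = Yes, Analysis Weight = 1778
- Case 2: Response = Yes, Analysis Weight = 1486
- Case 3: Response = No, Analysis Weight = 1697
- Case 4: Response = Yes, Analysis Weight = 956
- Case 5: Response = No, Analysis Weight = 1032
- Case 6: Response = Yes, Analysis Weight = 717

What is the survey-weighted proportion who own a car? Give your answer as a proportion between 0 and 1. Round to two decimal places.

0.64

Sum of weights for 'Yes' = 1778 + 1486 + 956 + 717 = 4937
Total weight = 1778 + 1486 + 1697 + 956 + 1032 + 717 = 7666
Weighted proportion = 4937 / 7666 = 0.64401252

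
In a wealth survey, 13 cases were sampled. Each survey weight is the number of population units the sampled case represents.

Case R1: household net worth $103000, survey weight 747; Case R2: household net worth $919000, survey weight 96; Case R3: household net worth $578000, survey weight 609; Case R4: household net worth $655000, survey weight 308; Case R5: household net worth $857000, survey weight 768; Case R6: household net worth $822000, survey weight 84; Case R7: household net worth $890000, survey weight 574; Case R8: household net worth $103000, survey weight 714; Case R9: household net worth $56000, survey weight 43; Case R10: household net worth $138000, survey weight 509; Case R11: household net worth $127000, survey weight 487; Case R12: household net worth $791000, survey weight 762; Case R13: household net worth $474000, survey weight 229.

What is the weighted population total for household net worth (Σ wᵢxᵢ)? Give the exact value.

Weighted total = 2876320000

2876320000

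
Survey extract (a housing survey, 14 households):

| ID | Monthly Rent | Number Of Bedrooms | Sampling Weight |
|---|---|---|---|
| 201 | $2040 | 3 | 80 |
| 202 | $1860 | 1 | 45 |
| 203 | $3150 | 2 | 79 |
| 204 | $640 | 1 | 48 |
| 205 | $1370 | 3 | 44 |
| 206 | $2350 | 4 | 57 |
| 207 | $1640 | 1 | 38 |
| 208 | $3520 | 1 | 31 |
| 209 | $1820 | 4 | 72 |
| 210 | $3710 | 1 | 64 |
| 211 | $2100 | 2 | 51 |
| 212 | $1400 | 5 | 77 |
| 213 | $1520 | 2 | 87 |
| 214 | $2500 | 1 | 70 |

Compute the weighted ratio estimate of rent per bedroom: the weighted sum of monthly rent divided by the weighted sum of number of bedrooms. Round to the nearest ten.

890

Σ wᵢ·y = 1782760
Σ wᵢ·x = 2003
Ratio = 1782760 / 2003 = 890.04493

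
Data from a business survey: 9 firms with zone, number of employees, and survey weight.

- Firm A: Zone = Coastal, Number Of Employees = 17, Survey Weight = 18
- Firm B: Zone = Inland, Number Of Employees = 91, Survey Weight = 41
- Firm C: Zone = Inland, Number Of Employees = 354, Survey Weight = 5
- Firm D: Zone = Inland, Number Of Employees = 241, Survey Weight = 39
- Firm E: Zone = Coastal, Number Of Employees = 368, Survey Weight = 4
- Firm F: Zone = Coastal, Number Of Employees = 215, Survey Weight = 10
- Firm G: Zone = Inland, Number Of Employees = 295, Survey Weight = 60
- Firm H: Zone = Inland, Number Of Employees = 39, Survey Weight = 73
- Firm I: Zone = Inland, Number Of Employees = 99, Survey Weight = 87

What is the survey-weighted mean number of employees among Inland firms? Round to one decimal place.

144.5

Inland rows: B, C, D, G, H, I
Weighted sum = 91×41 + 354×5 + 241×39 + 295×60 + 39×73 + 99×87
  = 3731 + 1770 + 9399 + 17700 + 2847 + 8613 = 44060
Sum of weights = 305
Weighted mean = 44060 / 305 = 144.45902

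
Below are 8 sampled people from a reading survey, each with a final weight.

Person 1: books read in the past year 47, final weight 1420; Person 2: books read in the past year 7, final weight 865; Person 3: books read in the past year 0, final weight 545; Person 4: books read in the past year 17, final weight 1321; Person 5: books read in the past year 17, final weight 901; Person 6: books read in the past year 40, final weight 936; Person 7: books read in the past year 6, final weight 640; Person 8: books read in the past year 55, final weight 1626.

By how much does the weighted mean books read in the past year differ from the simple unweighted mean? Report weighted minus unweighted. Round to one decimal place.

Unweighted sum = 47 + 7 + 0 + 17 + 17 + 40 + 6 + 55 = 189
Unweighted mean = 189 / 8 = 23.625
Weighted sum = 47×1420 + 7×865 + 0×545 + 17×1321 + 17×901 + 40×936 + 6×640 + 55×1626
  = 241279
Sum of weights = 8254
Weighted mean = 241279 / 8254 = 29.231766
Difference (weighted minus unweighted) = 5.6067664

5.6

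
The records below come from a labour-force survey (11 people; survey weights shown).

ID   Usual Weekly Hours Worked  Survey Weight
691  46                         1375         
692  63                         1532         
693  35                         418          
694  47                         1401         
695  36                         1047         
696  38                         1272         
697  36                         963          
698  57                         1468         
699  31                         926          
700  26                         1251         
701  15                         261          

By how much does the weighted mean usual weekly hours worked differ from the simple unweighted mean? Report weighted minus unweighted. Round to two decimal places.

Unweighted sum = 46 + 63 + 35 + 47 + 36 + 38 + 36 + 57 + 31 + 26 + 15 = 430
Unweighted mean = 430 / 11 = 39.090909
Weighted sum = 46×1375 + 63×1532 + 35×418 + 47×1401 + 36×1047 + 38×1272 + 36×963 + 57×1468 + 31×926 + 26×1251 + 15×261
  = 63250 + 96516 + 14630 + 65847 + 37692 + 48336 + 34668 + 83676 + 28706 + 32526 + 3915 = 509762
Sum of weights = 1375 + 1532 + 418 + 1401 + 1047 + 1272 + 963 + 1468 + 926 + 1251 + 261 = 11914
Weighted mean = 509762 / 11914 = 42.786805
Difference (weighted minus unweighted) = 3.6958963

3.70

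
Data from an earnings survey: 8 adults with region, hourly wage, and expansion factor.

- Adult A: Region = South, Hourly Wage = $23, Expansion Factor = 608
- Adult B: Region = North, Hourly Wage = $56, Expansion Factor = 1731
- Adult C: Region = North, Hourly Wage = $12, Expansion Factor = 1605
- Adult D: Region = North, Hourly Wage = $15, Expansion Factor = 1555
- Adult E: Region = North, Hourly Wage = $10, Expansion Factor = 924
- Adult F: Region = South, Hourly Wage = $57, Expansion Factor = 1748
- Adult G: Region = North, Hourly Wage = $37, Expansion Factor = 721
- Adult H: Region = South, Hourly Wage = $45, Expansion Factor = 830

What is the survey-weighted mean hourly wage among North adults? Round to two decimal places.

North rows: B, C, D, E, G
Weighted sum = 175438
Sum of weights = 1731 + 1605 + 1555 + 924 + 721 = 6536
Weighted mean = 175438 / 6536 = 26.841799

26.84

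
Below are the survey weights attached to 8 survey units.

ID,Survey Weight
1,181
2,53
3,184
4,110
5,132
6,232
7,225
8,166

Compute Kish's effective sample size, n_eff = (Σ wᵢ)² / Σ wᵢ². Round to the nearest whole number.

Σ wᵢ = 1283
Σ wᵢ² = 32761 + 2809 + 33856 + 12100 + 17424 + 53824 + 50625 + 27556 = 230955
n_eff = 1283² / 230955 = 1646089 / 230955 = 7.1273148

7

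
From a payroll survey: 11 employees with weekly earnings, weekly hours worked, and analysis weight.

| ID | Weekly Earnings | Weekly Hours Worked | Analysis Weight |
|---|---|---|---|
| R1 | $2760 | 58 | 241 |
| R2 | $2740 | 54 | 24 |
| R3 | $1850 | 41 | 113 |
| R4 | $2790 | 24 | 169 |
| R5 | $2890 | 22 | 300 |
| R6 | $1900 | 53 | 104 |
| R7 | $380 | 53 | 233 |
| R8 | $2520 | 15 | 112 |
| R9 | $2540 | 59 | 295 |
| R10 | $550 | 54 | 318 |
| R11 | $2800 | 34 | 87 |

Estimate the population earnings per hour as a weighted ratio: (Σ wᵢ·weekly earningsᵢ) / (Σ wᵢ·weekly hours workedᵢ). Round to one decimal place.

Σ wᵢ·y = 2760×241 + 2740×24 + 1850×113 + 2790×169 + 2890×300 + 1900×104 + 380×233 + 2520×112 + 2540×295 + 550×318 + 2800×87
  = 665160 + 65760 + 209050 + 471510 + 867000 + 197600 + 88540 + 282240 + 749300 + 174900 + 243600 = 4014660
Σ wᵢ·x = 58×241 + 54×24 + 41×113 + 24×169 + 22×300 + 53×104 + 53×233 + 15×112 + 59×295 + 54×318 + 34×87
  = 13978 + 1296 + 4633 + 4056 + 6600 + 5512 + 12349 + 1680 + 17405 + 17172 + 2958 = 87639
Ratio = 4014660 / 87639 = 45.809058

45.8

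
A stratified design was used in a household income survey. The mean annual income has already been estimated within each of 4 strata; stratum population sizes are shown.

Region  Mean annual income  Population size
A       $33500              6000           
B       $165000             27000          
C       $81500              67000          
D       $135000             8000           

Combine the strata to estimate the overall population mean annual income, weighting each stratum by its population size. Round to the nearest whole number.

103671

Σ Nₕ·x̄ₕ = 11196500000
Σ Nₕ = 6000 + 27000 + 67000 + 8000 = 108000
Overall mean = 11196500000 / 108000 = 103671.3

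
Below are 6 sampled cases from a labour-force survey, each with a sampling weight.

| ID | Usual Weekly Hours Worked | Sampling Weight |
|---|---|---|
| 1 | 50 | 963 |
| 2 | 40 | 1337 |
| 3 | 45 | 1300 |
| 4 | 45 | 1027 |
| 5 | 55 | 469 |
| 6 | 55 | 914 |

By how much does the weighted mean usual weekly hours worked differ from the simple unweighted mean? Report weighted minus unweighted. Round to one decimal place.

Unweighted sum = 50 + 40 + 45 + 45 + 55 + 55 = 290
Unweighted mean = 290 / 6 = 48.333333
Weighted sum = 50×963 + 40×1337 + 45×1300 + 45×1027 + 55×469 + 55×914
  = 282410
Sum of weights = 963 + 1337 + 1300 + 1027 + 469 + 914 = 6010
Weighted mean = 282410 / 6010 = 46.990017
Difference (weighted minus unweighted) = -1.3433167

-1.3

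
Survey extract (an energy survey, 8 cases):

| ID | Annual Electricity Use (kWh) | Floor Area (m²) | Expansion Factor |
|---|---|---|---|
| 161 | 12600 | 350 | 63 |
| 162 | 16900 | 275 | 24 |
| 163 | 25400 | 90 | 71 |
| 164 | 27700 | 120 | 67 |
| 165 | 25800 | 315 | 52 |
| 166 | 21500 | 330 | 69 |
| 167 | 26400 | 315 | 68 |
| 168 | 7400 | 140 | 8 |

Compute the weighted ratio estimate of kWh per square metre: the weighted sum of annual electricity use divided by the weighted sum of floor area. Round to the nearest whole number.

91

Σ wᵢ·y = 12600×63 + 16900×24 + 25400×71 + 27700×67 + 25800×52 + 21500×69 + 26400×68 + 7400×8
  = 793800 + 405600 + 1803400 + 1855900 + 1341600 + 1483500 + 1795200 + 59200 = 9538200
Σ wᵢ·x = 350×63 + 275×24 + 90×71 + 120×67 + 315×52 + 330×69 + 315×68 + 140×8
  = 22050 + 6600 + 6390 + 8040 + 16380 + 22770 + 21420 + 1120 = 104770
Ratio = 9538200 / 104770 = 91.03942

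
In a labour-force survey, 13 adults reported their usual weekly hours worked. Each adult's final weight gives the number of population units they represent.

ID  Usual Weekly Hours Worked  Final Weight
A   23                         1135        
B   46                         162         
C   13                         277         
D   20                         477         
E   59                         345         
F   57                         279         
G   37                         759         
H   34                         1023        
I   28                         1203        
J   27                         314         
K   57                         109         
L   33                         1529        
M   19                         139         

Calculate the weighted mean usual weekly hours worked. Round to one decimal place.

31.9

Weighted sum = 247294
Sum of weights = 7751
Weighted mean = 247294 / 7751 = 31.904786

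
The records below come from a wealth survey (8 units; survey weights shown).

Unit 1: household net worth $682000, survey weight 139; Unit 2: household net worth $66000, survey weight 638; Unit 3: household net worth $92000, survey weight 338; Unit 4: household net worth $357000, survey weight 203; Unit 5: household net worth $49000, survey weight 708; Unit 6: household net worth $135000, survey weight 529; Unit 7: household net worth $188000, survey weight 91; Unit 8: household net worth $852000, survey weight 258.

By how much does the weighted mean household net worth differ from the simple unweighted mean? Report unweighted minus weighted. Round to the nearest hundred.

101700

Unweighted sum = 682000 + 66000 + 92000 + 357000 + 49000 + 135000 + 188000 + 852000 = 2421000
Unweighted mean = 2421000 / 8 = 302625
Weighted sum = 682000×139 + 66000×638 + 92000×338 + 357000×203 + 49000×708 + 135000×529 + 188000×91 + 852000×258
  = 94798000 + 42108000 + 31096000 + 72471000 + 34692000 + 71415000 + 17108000 + 219816000 = 583504000
Sum of weights = 139 + 638 + 338 + 203 + 708 + 529 + 91 + 258 = 2904
Weighted mean = 583504000 / 2904 = 200931.13
Difference (unweighted minus weighted) = 101693.87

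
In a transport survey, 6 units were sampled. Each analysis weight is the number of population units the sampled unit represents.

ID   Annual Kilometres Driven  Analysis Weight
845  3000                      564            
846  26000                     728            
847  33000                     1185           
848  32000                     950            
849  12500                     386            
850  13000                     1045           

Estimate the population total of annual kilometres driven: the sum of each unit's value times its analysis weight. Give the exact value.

108535000

Weighted total = 3000×564 + 26000×728 + 33000×1185 + 32000×950 + 12500×386 + 13000×1045
  = 108535000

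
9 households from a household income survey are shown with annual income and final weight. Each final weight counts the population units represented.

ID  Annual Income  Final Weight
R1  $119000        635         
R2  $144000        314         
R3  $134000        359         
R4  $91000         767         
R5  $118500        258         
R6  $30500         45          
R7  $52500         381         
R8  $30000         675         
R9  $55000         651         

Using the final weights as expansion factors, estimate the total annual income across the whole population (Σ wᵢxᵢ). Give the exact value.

Weighted total = 119000×635 + 144000×314 + 134000×359 + 91000×767 + 118500×258 + 30500×45 + 52500×381 + 30000×675 + 55000×651
  = 75565000 + 45216000 + 48106000 + 69797000 + 30573000 + 1372500 + 20002500 + 20250000 + 35805000 = 346687000

346687000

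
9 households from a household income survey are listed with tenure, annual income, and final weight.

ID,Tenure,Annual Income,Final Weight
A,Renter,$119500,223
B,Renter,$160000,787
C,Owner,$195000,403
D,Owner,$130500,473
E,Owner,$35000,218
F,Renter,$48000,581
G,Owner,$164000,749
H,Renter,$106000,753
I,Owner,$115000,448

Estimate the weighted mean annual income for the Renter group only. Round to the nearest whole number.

Renter rows: A, B, F, H
Weighted sum = 119500×223 + 160000×787 + 48000×581 + 106000×753
  = 26648500 + 125920000 + 27888000 + 79818000 = 260274500
Sum of weights = 223 + 787 + 581 + 753 = 2344
Weighted mean = 260274500 / 2344 = 111038.61

111039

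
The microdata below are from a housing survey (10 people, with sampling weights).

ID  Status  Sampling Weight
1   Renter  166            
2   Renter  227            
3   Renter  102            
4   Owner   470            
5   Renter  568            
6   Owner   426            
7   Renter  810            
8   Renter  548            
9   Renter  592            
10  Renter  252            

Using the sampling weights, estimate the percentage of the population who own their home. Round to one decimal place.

21.5

Sum of weights for 'Owner' = 470 + 426 = 896
Total weight = 166 + 227 + 102 + 470 + 568 + 426 + 810 + 548 + 592 + 252 = 4161
Weighted proportion = 896 / 4161 = 0.21533285 → 21.533285%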